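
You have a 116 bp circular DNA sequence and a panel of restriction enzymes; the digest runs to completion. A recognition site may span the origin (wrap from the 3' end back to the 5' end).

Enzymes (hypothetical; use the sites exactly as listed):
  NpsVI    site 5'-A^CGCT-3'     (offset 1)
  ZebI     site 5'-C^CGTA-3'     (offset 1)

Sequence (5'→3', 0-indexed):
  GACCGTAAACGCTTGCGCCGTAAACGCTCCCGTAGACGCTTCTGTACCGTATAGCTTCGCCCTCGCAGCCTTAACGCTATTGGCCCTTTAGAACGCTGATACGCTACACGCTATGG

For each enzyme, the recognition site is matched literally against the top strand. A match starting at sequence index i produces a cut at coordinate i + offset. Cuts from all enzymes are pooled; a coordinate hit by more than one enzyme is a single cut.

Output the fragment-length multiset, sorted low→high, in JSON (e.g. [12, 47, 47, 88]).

Scan for sites:
  NpsVI (ACGCT, off=1): starts [8, 23, 35, 73, 92, 100, 107] → cuts [9, 24, 36, 74, 93, 101, 108]
  ZebI (CCGTA, off=1): starts [2, 17, 29, 46] → cuts [3, 18, 30, 47]

Pooled cuts: [3, 9, 18, 24, 30, 36, 47, 74, 93, 101, 108]

Fragments:
  3→9: 6 bp
  9→18: 9 bp
  18→24: 6 bp
  24→30: 6 bp
  30→36: 6 bp
  36→47: 11 bp
  47→74: 27 bp
  74→93: 19 bp
  93→101: 8 bp
  101→108: 7 bp
  108→3 (wrap): 116-108+3 = 11 bp

[6,6,6,6,7,8,9,11,11,19,27]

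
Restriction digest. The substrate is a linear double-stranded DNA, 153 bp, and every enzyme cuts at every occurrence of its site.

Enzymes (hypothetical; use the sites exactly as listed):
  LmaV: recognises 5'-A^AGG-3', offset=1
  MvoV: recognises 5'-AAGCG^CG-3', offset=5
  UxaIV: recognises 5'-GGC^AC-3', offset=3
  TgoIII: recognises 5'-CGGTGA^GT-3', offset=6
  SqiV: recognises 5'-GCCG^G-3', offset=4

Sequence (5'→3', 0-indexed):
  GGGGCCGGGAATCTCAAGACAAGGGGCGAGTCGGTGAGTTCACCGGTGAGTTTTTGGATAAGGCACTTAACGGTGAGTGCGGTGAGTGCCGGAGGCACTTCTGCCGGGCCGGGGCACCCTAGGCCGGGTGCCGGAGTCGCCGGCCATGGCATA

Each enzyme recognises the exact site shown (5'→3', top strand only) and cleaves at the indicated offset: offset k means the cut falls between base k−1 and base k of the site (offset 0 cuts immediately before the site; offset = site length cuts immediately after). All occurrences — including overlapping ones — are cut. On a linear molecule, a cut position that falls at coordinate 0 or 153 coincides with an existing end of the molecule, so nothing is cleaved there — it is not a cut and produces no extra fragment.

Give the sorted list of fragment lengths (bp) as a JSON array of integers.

[4,4,5,5,6,7,7,9,9,10,11,11,11,12,12,14,16]

Scan for sites:
  LmaV (AAGG, off=1): starts [20, 59] → cuts [21, 60]
  MvoV (AAGCGCG, off=5): no sites
  UxaIV (GGCAC, off=3): starts [61, 93, 112] → cuts [64, 96, 115]
  TgoIII (CGGTGAGT, off=6): starts [31, 43, 70, 79] → cuts [37, 49, 76, 85]
  SqiV (GCCGG, off=4): starts [3, 87, 102, 107, 122, 129, 138] → cuts [7, 91, 106, 111, 126, 133, 142]

All cut coordinates (distinct, sorted): [7, 21, 37, 49, 60, 64, 76, 85, 91, 96, 106, 111, 115, 126, 133, 142]

Fragment lengths:
  [0,7): 7 bp
  [7,21): 14 bp
  [21,37): 16 bp
  [37,49): 12 bp
  [49,60): 11 bp
  [60,64): 4 bp
  [64,76): 12 bp
  [76,85): 9 bp
  [85,91): 6 bp
  [91,96): 5 bp
  [96,106): 10 bp
  [106,111): 5 bp
  [111,115): 4 bp
  [115,126): 11 bp
  [126,133): 7 bp
  [133,142): 9 bp
  [142,153): 11 bp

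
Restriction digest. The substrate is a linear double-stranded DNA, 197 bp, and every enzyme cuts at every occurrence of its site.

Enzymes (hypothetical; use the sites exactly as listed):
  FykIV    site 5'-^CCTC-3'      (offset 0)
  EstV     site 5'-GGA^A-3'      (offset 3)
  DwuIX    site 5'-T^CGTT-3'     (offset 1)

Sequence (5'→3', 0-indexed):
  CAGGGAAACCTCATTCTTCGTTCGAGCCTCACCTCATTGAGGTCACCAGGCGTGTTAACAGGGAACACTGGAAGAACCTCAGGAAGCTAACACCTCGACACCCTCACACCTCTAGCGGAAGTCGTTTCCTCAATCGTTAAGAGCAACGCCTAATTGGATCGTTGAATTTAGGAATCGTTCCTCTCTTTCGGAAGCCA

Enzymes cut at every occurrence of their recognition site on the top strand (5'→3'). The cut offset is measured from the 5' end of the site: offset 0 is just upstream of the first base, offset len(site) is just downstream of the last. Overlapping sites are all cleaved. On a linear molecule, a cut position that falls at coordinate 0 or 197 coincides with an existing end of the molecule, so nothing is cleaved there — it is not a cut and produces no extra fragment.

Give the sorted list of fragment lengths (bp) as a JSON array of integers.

[2,2,3,4,4,5,5,5,6,7,7,8,8,8,8,9,10,11,13,14,25,33]

Scan for sites:
  FykIV CCTC/0: at [8, 26, 31, 76, 92, 101, 108, 127, 179] ⇒ [8, 26, 31, 76, 92, 101, 108, 127, 179]
  EstV GGAA/3: at [3, 61, 69, 81, 116, 170, 189] ⇒ [6, 64, 72, 84, 119, 173, 192]
  DwuIX TCGTT/1: at [17, 121, 133, 158, 174] ⇒ [18, 122, 134, 159, 175]

All cut coordinates (distinct, sorted): [6, 8, 18, 26, 31, 64, 72, 76, 84, 92, 101, 108, 119, 122, 127, 134, 159, 173, 175, 179, 192]

Fragment lengths:
  [0,6): 6 bp
  [6,8): 2 bp
  [8,18): 10 bp
  [18,26): 8 bp
  [26,31): 5 bp
  [31,64): 33 bp
  [64,72): 8 bp
  [72,76): 4 bp
  [76,84): 8 bp
  [84,92): 8 bp
  [92,101): 9 bp
  [101,108): 7 bp
  [108,119): 11 bp
  [119,122): 3 bp
  [122,127): 5 bp
  [127,134): 7 bp
  [134,159): 25 bp
  [159,173): 14 bp
  [173,175): 2 bp
  [175,179): 4 bp
  [179,192): 13 bp
  [192,197): 5 bp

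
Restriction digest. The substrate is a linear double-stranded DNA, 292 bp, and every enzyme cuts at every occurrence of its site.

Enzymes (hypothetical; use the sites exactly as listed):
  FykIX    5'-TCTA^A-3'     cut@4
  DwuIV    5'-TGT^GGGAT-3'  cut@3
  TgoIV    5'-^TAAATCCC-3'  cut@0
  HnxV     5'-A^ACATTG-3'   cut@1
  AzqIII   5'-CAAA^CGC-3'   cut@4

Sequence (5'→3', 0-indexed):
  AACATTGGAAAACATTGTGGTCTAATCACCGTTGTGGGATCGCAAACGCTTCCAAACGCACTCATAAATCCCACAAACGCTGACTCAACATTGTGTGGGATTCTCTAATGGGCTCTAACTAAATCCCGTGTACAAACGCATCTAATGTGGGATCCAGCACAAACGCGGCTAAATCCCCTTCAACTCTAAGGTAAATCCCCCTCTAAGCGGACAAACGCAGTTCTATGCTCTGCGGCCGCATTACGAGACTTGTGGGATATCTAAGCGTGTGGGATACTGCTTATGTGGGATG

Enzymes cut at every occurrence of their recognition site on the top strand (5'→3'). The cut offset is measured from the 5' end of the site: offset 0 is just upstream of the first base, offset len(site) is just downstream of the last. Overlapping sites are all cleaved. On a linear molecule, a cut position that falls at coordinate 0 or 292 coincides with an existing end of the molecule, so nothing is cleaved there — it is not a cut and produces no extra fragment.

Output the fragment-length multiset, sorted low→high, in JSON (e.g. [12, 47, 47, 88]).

Per-enzyme occurrences:
  FykIX TCTAA/4: at [20, 103, 113, 140, 184, 201, 259] ⇒ [24, 107, 117, 144, 188, 205, 263]
  DwuIV TGTGGGAT/3: at [32, 93, 145, 250, 267, 283] ⇒ [35, 96, 148, 253, 270, 286]
  TgoIV TAAATCCC/0: at [64, 119, 169, 191] ⇒ [64, 119, 169, 191]
  HnxV AACATTG/1: at [0, 10, 86] ⇒ [1, 11, 87]
  AzqIII CAAACGC/4: at [42, 52, 73, 132, 159, 211] ⇒ [46, 56, 77, 136, 163, 215]

Pooled cuts: [1, 11, 24, 35, 46, 56, 64, 77, 87, 96, 107, 117, 119, 136, 144, 148, 163, 169, 188, 191, 205, 215, 253, 263, 270, 286]

Fragment lengths:
  [0,1): 1 bp
  [1,11): 10 bp
  [11,24): 13 bp
  [24,35): 11 bp
  [35,46): 11 bp
  [46,56): 10 bp
  [56,64): 8 bp
  [64,77): 13 bp
  [77,87): 10 bp
  [87,96): 9 bp
  [96,107): 11 bp
  [107,117): 10 bp
  [117,119): 2 bp
  [119,136): 17 bp
  [136,144): 8 bp
  [144,148): 4 bp
  [148,163): 15 bp
  [163,169): 6 bp
  [169,188): 19 bp
  [188,191): 3 bp
  [191,205): 14 bp
  [205,215): 10 bp
  [215,253): 38 bp
  [253,263): 10 bp
  [263,270): 7 bp
  [270,286): 16 bp
  [286,292): 6 bp

[1,2,3,4,6,6,7,8,8,9,10,10,10,10,10,10,11,11,11,13,13,14,15,16,17,19,38]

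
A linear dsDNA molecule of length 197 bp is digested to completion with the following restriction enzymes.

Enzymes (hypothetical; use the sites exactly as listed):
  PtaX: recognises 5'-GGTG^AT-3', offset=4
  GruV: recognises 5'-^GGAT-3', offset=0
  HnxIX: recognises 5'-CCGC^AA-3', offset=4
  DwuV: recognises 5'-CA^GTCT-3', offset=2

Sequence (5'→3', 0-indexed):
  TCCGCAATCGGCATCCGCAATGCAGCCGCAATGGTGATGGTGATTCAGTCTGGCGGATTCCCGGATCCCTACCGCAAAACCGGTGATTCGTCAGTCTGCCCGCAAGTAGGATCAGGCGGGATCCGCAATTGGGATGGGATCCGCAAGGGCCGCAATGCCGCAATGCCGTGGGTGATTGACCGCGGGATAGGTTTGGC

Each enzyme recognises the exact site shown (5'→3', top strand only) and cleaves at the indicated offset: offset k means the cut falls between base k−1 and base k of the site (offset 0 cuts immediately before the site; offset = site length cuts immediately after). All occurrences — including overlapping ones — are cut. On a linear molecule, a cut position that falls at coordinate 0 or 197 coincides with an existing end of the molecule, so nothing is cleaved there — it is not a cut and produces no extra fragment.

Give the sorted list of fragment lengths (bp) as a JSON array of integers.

[5,5,5,5,5,6,7,7,8,8,8,8,8,9,10,10,10,10,11,13,13,13,13]

Per-enzyme occurrences:
  PtaX GGTGAT/4: at [32, 38, 81, 170] ⇒ [36, 42, 85, 174]
  GruV GGAT/0: at [54, 62, 108, 118, 131, 136, 184] ⇒ [54, 62, 108, 118, 131, 136, 184]
  HnxIX CCGCAA/4: at [1, 14, 25, 71, 99, 122, 140, 149, 157] ⇒ [5, 18, 29, 75, 103, 126, 144, 153, 161]
  DwuV CAGTCT/2: at [45, 91] ⇒ [47, 93]

All cut coordinates (distinct, sorted): [5, 18, 29, 36, 42, 47, 54, 62, 75, 85, 93, 103, 108, 118, 126, 131, 136, 144, 153, 161, 174, 184]

Fragments:
  [0,5): 5 bp
  [5,18): 13 bp
  [18,29): 11 bp
  [29,36): 7 bp
  [36,42): 6 bp
  [42,47): 5 bp
  [47,54): 7 bp
  [54,62): 8 bp
  [62,75): 13 bp
  [75,85): 10 bp
  [85,93): 8 bp
  [93,103): 10 bp
  [103,108): 5 bp
  [108,118): 10 bp
  [118,126): 8 bp
  [126,131): 5 bp
  [131,136): 5 bp
  [136,144): 8 bp
  [144,153): 9 bp
  [153,161): 8 bp
  [161,174): 13 bp
  [174,184): 10 bp
  [184,197): 13 bp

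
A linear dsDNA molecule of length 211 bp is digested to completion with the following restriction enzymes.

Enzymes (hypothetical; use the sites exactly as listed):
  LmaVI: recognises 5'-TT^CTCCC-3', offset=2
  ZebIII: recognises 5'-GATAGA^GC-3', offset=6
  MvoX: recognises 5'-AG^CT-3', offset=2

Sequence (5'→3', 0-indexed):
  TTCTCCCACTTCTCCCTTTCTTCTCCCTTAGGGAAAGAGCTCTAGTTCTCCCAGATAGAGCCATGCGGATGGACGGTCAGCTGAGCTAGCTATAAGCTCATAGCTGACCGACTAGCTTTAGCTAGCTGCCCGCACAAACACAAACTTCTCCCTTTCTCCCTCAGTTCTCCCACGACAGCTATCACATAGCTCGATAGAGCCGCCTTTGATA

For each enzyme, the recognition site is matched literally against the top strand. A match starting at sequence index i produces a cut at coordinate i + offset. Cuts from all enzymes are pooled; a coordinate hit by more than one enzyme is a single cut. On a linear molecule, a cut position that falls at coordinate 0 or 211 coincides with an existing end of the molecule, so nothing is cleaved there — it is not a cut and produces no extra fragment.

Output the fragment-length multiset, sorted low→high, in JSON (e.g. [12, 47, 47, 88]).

Site scan:
  LmaVI TTCTCCC/2: at [0, 9, 20, 45, 145, 153, 164] ⇒ [2, 11, 22, 47, 147, 155, 166]
  ZebIII GATAGAGC/6: at [53, 192] ⇒ [59, 198]
  MvoX AGCT/2: at [37, 78, 83, 87, 94, 101, 113, 119, 123, 176, 187] ⇒ [39, 80, 85, 89, 96, 103, 115, 121, 125, 178, 189]

All cut coordinates (distinct, sorted): [2, 11, 22, 39, 47, 59, 80, 85, 89, 96, 103, 115, 121, 125, 147, 155, 166, 178, 189, 198]

Fragments:
  [0,2): 2 bp
  [2,11): 9 bp
  [11,22): 11 bp
  [22,39): 17 bp
  [39,47): 8 bp
  [47,59): 12 bp
  [59,80): 21 bp
  [80,85): 5 bp
  [85,89): 4 bp
  [89,96): 7 bp
  [96,103): 7 bp
  [103,115): 12 bp
  [115,121): 6 bp
  [121,125): 4 bp
  [125,147): 22 bp
  [147,155): 8 bp
  [155,166): 11 bp
  [166,178): 12 bp
  [178,189): 11 bp
  [189,198): 9 bp
  [198,211): 13 bp

[2,4,4,5,6,7,7,8,8,9,9,11,11,11,12,12,12,13,17,21,22]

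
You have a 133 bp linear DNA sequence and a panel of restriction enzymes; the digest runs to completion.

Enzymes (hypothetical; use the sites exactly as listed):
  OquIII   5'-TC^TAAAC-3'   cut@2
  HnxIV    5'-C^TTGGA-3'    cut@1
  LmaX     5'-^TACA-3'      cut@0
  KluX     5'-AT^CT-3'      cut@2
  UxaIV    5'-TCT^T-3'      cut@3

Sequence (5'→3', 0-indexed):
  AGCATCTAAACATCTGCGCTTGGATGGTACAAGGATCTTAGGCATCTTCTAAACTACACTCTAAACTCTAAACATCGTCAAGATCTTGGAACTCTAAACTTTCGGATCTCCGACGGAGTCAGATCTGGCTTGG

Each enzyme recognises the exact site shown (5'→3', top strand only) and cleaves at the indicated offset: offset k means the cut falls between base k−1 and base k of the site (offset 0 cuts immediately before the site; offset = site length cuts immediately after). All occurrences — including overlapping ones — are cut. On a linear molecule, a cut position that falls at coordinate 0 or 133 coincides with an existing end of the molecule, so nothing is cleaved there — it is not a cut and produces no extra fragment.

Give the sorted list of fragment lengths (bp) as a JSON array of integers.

[1,1,1,2,2,2,5,5,6,7,7,7,7,8,8,9,9,13,16,17]

Per-enzyme occurrences:
  OquIII TCTAAAC/2: at [4, 47, 59, 66, 92] ⇒ [6, 49, 61, 68, 94]
  HnxIV CTTGGA/1: at [18, 84] ⇒ [19, 85]
  LmaX TACA/0: at [27, 54] ⇒ [27, 54]
  KluX ATCT/2: at [3, 11, 34, 43, 82, 105, 122] ⇒ [5, 13, 36, 45, 84, 107, 124]
  UxaIV TCTT/3: at [35, 44, 83] ⇒ [38, 47, 86]

All cut coordinates (distinct, sorted): [5, 6, 13, 19, 27, 36, 38, 45, 47, 49, 54, 61, 68, 84, 85, 86, 94, 107, 124]

Fragments:
  [0,5): 5 bp
  [5,6): 1 bp
  [6,13): 7 bp
  [13,19): 6 bp
  [19,27): 8 bp
  [27,36): 9 bp
  [36,38): 2 bp
  [38,45): 7 bp
  [45,47): 2 bp
  [47,49): 2 bp
  [49,54): 5 bp
  [54,61): 7 bp
  [61,68): 7 bp
  [68,84): 16 bp
  [84,85): 1 bp
  [85,86): 1 bp
  [86,94): 8 bp
  [94,107): 13 bp
  [107,124): 17 bp
  [124,133): 9 bp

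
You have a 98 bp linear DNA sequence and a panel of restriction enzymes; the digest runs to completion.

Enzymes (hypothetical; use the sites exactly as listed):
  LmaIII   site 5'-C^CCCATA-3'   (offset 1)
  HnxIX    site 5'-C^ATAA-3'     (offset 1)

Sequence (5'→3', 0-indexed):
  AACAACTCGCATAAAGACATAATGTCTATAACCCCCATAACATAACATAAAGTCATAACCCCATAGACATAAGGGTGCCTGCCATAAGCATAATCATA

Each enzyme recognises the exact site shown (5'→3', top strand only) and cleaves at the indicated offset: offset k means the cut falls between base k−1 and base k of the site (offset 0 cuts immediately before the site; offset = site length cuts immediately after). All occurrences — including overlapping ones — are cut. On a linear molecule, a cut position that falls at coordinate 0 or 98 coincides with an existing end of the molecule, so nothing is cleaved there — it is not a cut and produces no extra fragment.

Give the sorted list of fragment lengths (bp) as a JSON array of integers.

[3,5,5,5,6,8,8,9,9,10,15,15]

Site scan:
  LmaIII CCCCATA/1: at [32, 58] ⇒ [33, 59]
  HnxIX CATAA/1: at [9, 17, 35, 40, 45, 53, 67, 82, 88] ⇒ [10, 18, 36, 41, 46, 54, 68, 83, 89]

Pooled cuts: [10, 18, 33, 36, 41, 46, 54, 59, 68, 83, 89]

Fragments:
  [0,10): 10 bp
  [10,18): 8 bp
  [18,33): 15 bp
  [33,36): 3 bp
  [36,41): 5 bp
  [41,46): 5 bp
  [46,54): 8 bp
  [54,59): 5 bp
  [59,68): 9 bp
  [68,83): 15 bp
  [83,89): 6 bp
  [89,98): 9 bp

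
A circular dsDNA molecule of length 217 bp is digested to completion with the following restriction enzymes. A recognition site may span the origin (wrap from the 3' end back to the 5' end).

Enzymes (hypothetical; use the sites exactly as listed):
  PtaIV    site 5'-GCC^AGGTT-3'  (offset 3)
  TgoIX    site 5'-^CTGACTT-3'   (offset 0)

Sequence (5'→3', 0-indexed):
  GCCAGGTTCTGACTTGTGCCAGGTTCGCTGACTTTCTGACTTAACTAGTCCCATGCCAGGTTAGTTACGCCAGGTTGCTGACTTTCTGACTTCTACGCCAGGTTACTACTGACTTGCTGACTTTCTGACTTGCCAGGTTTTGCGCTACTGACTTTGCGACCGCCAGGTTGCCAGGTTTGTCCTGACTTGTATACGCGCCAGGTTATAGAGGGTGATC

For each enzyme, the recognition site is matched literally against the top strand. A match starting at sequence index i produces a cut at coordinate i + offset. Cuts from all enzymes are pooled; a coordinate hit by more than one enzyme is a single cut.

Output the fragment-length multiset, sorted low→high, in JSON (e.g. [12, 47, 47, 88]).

Scan for sites:
  PtaIV (GCCAGGTT, off=3): starts [0, 17, 54, 68, 96, 131, 161, 169, 196] → cuts [3, 20, 57, 71, 99, 134, 164, 172, 199]
  TgoIX (CTGACTT, off=0): starts [8, 27, 35, 77, 85, 108, 116, 124, 147, 181] → cuts [8, 27, 35, 77, 85, 108, 116, 124, 147, 181]

Pooled cuts: [3, 8, 20, 27, 35, 57, 71, 77, 85, 99, 108, 116, 124, 134, 147, 164, 172, 181, 199]

Fragments:
  3→8: 5 bp
  8→20: 12 bp
  20→27: 7 bp
  27→35: 8 bp
  35→57: 22 bp
  57→71: 14 bp
  71→77: 6 bp
  77→85: 8 bp
  85→99: 14 bp
  99→108: 9 bp
  108→116: 8 bp
  116→124: 8 bp
  124→134: 10 bp
  134→147: 13 bp
  147→164: 17 bp
  164→172: 8 bp
  172→181: 9 bp
  181→199: 18 bp
  199→3 (wrap): 217-199+3 = 21 bp

[5,6,7,8,8,8,8,8,9,9,10,12,13,14,14,17,18,21,22]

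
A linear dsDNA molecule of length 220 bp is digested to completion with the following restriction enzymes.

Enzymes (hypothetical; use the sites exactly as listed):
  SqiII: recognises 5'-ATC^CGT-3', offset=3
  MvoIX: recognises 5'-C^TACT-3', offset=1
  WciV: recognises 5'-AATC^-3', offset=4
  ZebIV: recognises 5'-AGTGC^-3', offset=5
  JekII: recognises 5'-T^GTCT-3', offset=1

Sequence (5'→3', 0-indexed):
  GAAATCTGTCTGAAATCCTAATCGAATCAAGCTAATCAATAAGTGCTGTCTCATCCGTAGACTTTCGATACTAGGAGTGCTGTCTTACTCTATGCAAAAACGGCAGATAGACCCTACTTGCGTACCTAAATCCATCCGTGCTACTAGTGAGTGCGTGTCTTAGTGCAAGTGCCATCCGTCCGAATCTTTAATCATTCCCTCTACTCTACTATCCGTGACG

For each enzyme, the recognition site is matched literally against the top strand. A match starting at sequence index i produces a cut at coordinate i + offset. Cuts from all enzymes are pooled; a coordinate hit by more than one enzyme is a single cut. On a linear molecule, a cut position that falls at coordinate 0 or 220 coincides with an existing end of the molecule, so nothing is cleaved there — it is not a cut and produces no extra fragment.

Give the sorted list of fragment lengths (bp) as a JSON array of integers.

Site scan:
  SqiII ATCCGT/3: at [52, 133, 173, 210] ⇒ [55, 136, 176, 213]
  MvoIX CTACT/1: at [113, 140, 200, 205] ⇒ [114, 141, 201, 206]
  WciV AATC/4: at [2, 13, 19, 24, 33, 128, 182, 189] ⇒ [6, 17, 23, 28, 37, 132, 186, 193]
  ZebIV AGTGC/5: at [41, 75, 149, 161, 167] ⇒ [46, 80, 154, 166, 172]
  JekII TGTCT/1: at [6, 46, 80, 155] ⇒ [7, 47, 81, 156]

Pooled cuts: [6, 7, 17, 23, 28, 37, 46, 47, 55, 80, 81, 114, 132, 136, 141, 154, 156, 166, 172, 176, 186, 193, 201, 206, 213]

Fragments:
  [0,6): 6 bp
  [6,7): 1 bp
  [7,17): 10 bp
  [17,23): 6 bp
  [23,28): 5 bp
  [28,37): 9 bp
  [37,46): 9 bp
  [46,47): 1 bp
  [47,55): 8 bp
  [55,80): 25 bp
  [80,81): 1 bp
  [81,114): 33 bp
  [114,132): 18 bp
  [132,136): 4 bp
  [136,141): 5 bp
  [141,154): 13 bp
  [154,156): 2 bp
  [156,166): 10 bp
  [166,172): 6 bp
  [172,176): 4 bp
  [176,186): 10 bp
  [186,193): 7 bp
  [193,201): 8 bp
  [201,206): 5 bp
  [206,213): 7 bp
  [213,220): 7 bp

[1,1,1,2,4,4,5,5,5,6,6,6,7,7,7,8,8,9,9,10,10,10,13,18,25,33]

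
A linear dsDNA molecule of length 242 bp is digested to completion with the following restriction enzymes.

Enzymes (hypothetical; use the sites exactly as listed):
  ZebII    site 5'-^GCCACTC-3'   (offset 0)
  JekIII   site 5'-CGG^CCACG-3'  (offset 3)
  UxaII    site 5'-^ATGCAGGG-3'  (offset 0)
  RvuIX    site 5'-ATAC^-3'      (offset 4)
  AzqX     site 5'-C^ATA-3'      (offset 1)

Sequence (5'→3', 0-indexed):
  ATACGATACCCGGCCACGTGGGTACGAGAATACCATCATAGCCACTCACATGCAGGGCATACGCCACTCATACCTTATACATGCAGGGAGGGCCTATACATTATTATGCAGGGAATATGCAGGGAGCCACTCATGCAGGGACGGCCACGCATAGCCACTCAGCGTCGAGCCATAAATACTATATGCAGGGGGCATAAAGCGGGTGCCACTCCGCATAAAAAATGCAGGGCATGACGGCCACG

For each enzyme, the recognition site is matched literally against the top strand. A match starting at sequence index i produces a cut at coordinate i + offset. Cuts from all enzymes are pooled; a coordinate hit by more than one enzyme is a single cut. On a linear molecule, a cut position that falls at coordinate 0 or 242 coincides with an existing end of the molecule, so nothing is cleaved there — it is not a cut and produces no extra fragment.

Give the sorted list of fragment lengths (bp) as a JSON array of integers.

[3,3,3,4,4,4,4,4,5,5,6,6,7,7,7,7,8,9,9,9,10,11,11,11,12,16,18,19,20]

Site scan:
  ZebII (GCCACTC, off=0): starts [40, 62, 125, 153, 204] → cuts [40, 62, 125, 153, 204]
  JekIII (CGGCCACG, off=3): starts [10, 141, 234] → cuts [13, 144, 237]
  UxaII (ATGCAGGG, off=0): starts [49, 80, 105, 116, 132, 182, 221] → cuts [49, 80, 105, 116, 132, 182, 221]
  RvuIX (ATAC, off=4): starts [0, 5, 29, 58, 69, 76, 95, 175] → cuts [4, 9, 33, 62, 73, 80, 99, 179]
  AzqX (CATA, off=1): starts [36, 57, 68, 149, 170, 192, 213] → cuts [37, 58, 69, 150, 171, 193, 214]

All cut coordinates (distinct, sorted): [4, 9, 13, 33, 37, 40, 49, 58, 62, 69, 73, 80, 99, 105, 116, 125, 132, 144, 150, 153, 171, 179, 182, 193, 204, 214, 221, 237]

Fragments:
  [0,4): 4 bp
  [4,9): 5 bp
  [9,13): 4 bp
  [13,33): 20 bp
  [33,37): 4 bp
  [37,40): 3 bp
  [40,49): 9 bp
  [49,58): 9 bp
  [58,62): 4 bp
  [62,69): 7 bp
  [69,73): 4 bp
  [73,80): 7 bp
  [80,99): 19 bp
  [99,105): 6 bp
  [105,116): 11 bp
  [116,125): 9 bp
  [125,132): 7 bp
  [132,144): 12 bp
  [144,150): 6 bp
  [150,153): 3 bp
  [153,171): 18 bp
  [171,179): 8 bp
  [179,182): 3 bp
  [182,193): 11 bp
  [193,204): 11 bp
  [204,214): 10 bp
  [214,221): 7 bp
  [221,237): 16 bp
  [237,242): 5 bp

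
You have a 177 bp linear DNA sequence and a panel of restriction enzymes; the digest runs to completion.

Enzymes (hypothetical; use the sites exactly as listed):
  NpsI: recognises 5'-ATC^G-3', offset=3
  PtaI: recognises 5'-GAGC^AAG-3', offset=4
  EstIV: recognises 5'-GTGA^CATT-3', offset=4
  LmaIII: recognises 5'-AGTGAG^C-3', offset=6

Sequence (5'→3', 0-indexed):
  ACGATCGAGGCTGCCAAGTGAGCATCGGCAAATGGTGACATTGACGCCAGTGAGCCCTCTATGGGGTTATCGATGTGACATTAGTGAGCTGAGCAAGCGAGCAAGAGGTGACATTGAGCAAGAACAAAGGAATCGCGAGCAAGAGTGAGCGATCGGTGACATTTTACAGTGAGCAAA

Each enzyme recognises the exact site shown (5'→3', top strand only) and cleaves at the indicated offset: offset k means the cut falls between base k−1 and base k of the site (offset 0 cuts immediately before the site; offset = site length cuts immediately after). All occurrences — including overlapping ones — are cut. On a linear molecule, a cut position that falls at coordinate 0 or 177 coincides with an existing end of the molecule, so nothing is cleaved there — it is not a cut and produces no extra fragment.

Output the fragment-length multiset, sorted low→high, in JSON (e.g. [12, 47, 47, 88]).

Site scan:
  NpsI ATCG/3: at [3, 23, 68, 131, 151] ⇒ [6, 26, 71, 134, 154]
  PtaI GAGCAAG/4: at [90, 98, 115, 136] ⇒ [94, 102, 119, 140]
  EstIV GTGACATT/4: at [34, 74, 107, 155] ⇒ [38, 78, 111, 159]
  LmaIII AGTGAGC/6: at [16, 48, 82, 143, 167] ⇒ [22, 54, 88, 149, 173]

All cut coordinates (distinct, sorted): [6, 22, 26, 38, 54, 71, 78, 88, 94, 102, 111, 119, 134, 140, 149, 154, 159, 173]

Fragment lengths:
  [0,6): 6 bp
  [6,22): 16 bp
  [22,26): 4 bp
  [26,38): 12 bp
  [38,54): 16 bp
  [54,71): 17 bp
  [71,78): 7 bp
  [78,88): 10 bp
  [88,94): 6 bp
  [94,102): 8 bp
  [102,111): 9 bp
  [111,119): 8 bp
  [119,134): 15 bp
  [134,140): 6 bp
  [140,149): 9 bp
  [149,154): 5 bp
  [154,159): 5 bp
  [159,173): 14 bp
  [173,177): 4 bp

[4,4,5,5,6,6,6,7,8,8,9,9,10,12,14,15,16,16,17]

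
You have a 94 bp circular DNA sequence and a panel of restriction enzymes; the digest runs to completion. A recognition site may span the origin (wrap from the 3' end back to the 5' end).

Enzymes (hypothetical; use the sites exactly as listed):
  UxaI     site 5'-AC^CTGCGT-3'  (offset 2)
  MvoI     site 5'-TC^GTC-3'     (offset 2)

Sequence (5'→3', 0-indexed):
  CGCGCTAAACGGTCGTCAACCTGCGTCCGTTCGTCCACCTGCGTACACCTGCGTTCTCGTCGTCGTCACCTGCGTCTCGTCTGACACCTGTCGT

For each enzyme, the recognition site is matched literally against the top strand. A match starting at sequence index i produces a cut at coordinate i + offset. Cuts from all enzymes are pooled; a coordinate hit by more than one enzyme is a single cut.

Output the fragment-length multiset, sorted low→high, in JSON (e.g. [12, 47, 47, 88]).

[3,3,5,6,6,9,10,10,12,14,16]

Site scan:
  UxaI (ACCTGCGT, off=2): starts [18, 36, 46, 67] → cuts [20, 38, 48, 69]
  MvoI (TCGTC, off=2): starts [12, 30, 56, 59, 62, 76, 90] → cuts [14, 32, 58, 61, 64, 78, 92]

Pooled cuts: [14, 20, 32, 38, 48, 58, 61, 64, 69, 78, 92]

Fragments:
  14→20: 6 bp
  20→32: 12 bp
  32→38: 6 bp
  38→48: 10 bp
  48→58: 10 bp
  58→61: 3 bp
  61→64: 3 bp
  64→69: 5 bp
  69→78: 9 bp
  78→92: 14 bp
  92→14 (wrap): 94-92+14 = 16 bp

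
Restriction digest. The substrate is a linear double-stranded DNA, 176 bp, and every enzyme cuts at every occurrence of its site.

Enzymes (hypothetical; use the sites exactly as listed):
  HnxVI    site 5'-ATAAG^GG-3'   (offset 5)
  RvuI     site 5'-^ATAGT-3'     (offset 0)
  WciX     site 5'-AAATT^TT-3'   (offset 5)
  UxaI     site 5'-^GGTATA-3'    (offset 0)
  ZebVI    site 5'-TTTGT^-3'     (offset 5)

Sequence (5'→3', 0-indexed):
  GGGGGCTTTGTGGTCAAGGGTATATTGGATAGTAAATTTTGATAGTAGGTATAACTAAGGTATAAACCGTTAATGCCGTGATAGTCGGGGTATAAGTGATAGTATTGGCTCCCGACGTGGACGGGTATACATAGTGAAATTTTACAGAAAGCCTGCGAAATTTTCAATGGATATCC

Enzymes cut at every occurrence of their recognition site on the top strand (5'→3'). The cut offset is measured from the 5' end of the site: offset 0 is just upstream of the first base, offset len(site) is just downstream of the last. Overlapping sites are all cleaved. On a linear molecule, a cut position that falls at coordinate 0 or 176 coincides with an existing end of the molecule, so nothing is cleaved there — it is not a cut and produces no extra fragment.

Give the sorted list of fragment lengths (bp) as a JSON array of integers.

Per-enzyme occurrences:
  HnxVI (ATAAGGG, off=5): no sites
  RvuI ATAGT/0: at [28, 41, 80, 98, 130] ⇒ [28, 41, 80, 98, 130]
  WciX AAATTTT/5: at [33, 136, 157] ⇒ [38, 141, 162]
  UxaI GGTATA/0: at [18, 47, 58, 88, 123] ⇒ [18, 47, 58, 88, 123]
  ZebVI TTTGT/5: at [6] ⇒ [11]

All cut coordinates (distinct, sorted): [11, 18, 28, 38, 41, 47, 58, 80, 88, 98, 123, 130, 141, 162]

Fragment lengths:
  [0,11): 11 bp
  [11,18): 7 bp
  [18,28): 10 bp
  [28,38): 10 bp
  [38,41): 3 bp
  [41,47): 6 bp
  [47,58): 11 bp
  [58,80): 22 bp
  [80,88): 8 bp
  [88,98): 10 bp
  [98,123): 25 bp
  [123,130): 7 bp
  [130,141): 11 bp
  [141,162): 21 bp
  [162,176): 14 bp

[3,6,7,7,8,10,10,10,11,11,11,14,21,22,25]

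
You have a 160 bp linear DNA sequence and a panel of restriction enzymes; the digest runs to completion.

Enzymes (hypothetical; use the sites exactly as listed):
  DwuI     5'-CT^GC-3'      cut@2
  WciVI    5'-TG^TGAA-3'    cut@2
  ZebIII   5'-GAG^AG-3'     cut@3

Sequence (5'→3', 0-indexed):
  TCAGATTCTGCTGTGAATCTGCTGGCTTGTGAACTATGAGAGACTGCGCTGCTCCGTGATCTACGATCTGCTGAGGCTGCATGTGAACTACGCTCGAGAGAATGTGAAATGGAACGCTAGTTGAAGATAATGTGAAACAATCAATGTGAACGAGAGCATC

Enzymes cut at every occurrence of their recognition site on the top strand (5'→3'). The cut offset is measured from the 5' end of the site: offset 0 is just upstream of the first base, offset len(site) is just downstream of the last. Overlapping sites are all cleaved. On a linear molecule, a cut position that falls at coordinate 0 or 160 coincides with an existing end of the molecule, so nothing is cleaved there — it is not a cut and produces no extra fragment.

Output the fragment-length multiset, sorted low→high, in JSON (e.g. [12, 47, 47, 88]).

Site scan:
  DwuI (CTGC, off=2): starts [7, 18, 43, 48, 67, 76] → cuts [9, 20, 45, 50, 69, 78]
  WciVI (TGTGAA, off=2): starts [11, 27, 81, 102, 130, 144] → cuts [13, 29, 83, 104, 132, 146]
  ZebIII (GAGAG, off=3): starts [37, 95, 151] → cuts [40, 98, 154]

All cut coordinates (distinct, sorted): [9, 13, 20, 29, 40, 45, 50, 69, 78, 83, 98, 104, 132, 146, 154]

Fragments:
  [0,9): 9 bp
  [9,13): 4 bp
  [13,20): 7 bp
  [20,29): 9 bp
  [29,40): 11 bp
  [40,45): 5 bp
  [45,50): 5 bp
  [50,69): 19 bp
  [69,78): 9 bp
  [78,83): 5 bp
  [83,98): 15 bp
  [98,104): 6 bp
  [104,132): 28 bp
  [132,146): 14 bp
  [146,154): 8 bp
  [154,160): 6 bp

[4,5,5,5,6,6,7,8,9,9,9,11,14,15,19,28]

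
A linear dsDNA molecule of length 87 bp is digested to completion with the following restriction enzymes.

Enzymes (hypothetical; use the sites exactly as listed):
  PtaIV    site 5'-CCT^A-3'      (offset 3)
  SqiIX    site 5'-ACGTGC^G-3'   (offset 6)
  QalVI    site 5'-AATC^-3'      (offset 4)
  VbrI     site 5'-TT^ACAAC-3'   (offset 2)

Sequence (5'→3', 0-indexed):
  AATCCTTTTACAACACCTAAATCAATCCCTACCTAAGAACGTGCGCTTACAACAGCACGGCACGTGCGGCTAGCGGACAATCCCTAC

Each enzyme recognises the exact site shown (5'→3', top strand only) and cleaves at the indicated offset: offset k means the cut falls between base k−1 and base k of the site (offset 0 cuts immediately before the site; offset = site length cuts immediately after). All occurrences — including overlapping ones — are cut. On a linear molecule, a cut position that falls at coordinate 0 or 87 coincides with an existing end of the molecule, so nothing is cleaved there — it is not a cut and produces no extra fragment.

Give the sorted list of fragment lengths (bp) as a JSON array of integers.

Site scan:
  PtaIV CCTA/3: at [15, 27, 31, 82] ⇒ [18, 30, 34, 85]
  SqiIX ACGTGCG/6: at [38, 61] ⇒ [44, 67]
  QalVI AATC/4: at [0, 19, 23, 78] ⇒ [4, 23, 27, 82]
  VbrI TTACAAC/2: at [7, 46] ⇒ [9, 48]

Pooled cuts: [4, 9, 18, 23, 27, 30, 34, 44, 48, 67, 82, 85]

Fragment lengths:
  [0,4): 4 bp
  [4,9): 5 bp
  [9,18): 9 bp
  [18,23): 5 bp
  [23,27): 4 bp
  [27,30): 3 bp
  [30,34): 4 bp
  [34,44): 10 bp
  [44,48): 4 bp
  [48,67): 19 bp
  [67,82): 15 bp
  [82,85): 3 bp
  [85,87): 2 bp

[2,3,3,4,4,4,4,5,5,9,10,15,19]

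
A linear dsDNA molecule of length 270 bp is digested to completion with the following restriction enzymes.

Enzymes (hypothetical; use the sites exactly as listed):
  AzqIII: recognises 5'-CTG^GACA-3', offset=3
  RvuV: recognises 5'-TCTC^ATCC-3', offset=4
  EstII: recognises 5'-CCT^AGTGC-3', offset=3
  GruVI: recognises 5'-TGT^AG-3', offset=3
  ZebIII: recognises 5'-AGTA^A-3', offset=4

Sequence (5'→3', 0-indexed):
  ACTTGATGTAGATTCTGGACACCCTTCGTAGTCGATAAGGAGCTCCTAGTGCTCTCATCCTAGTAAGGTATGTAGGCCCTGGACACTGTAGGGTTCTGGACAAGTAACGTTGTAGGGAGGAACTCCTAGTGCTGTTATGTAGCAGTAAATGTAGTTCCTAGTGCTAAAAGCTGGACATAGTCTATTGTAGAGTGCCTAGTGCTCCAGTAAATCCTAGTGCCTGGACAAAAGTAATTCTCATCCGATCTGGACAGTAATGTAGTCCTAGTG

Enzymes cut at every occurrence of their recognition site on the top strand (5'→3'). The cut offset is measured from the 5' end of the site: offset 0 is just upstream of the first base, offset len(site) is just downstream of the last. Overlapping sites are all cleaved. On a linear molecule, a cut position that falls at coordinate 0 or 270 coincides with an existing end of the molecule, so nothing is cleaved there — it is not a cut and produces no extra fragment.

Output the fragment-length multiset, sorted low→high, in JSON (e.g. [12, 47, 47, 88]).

[4,5,6,6,7,7,7,7,8,8,8,8,8,8,9,9,9,9,9,10,10,10,12,13,14,14,15,30]

Site scan:
  AzqIII CTGGACA/3: at [14, 78, 95, 170, 220, 246] ⇒ [17, 81, 98, 173, 223, 249]
  RvuV TCTCATCC/4: at [52, 235] ⇒ [56, 239]
  EstII CCTAGTGC/3: at [44, 124, 156, 194, 212] ⇒ [47, 127, 159, 197, 215]
  GruVI TGTAG/3: at [6, 70, 86, 110, 137, 149, 185, 257] ⇒ [9, 73, 89, 113, 140, 152, 188, 260]
  ZebIII AGTAA/4: at [61, 102, 143, 205, 229, 252] ⇒ [65, 106, 147, 209, 233, 256]

Pooled cuts: [9, 17, 47, 56, 65, 73, 81, 89, 98, 106, 113, 127, 140, 147, 152, 159, 173, 188, 197, 209, 215, 223, 233, 239, 249, 256, 260]

Fragment lengths:
  [0,9): 9 bp
  [9,17): 8 bp
  [17,47): 30 bp
  [47,56): 9 bp
  [56,65): 9 bp
  [65,73): 8 bp
  [73,81): 8 bp
  [81,89): 8 bp
  [89,98): 9 bp
  [98,106): 8 bp
  [106,113): 7 bp
  [113,127): 14 bp
  [127,140): 13 bp
  [140,147): 7 bp
  [147,152): 5 bp
  [152,159): 7 bp
  [159,173): 14 bp
  [173,188): 15 bp
  [188,197): 9 bp
  [197,209): 12 bp
  [209,215): 6 bp
  [215,223): 8 bp
  [223,233): 10 bp
  [233,239): 6 bp
  [239,249): 10 bp
  [249,256): 7 bp
  [256,260): 4 bp
  [260,270): 10 bp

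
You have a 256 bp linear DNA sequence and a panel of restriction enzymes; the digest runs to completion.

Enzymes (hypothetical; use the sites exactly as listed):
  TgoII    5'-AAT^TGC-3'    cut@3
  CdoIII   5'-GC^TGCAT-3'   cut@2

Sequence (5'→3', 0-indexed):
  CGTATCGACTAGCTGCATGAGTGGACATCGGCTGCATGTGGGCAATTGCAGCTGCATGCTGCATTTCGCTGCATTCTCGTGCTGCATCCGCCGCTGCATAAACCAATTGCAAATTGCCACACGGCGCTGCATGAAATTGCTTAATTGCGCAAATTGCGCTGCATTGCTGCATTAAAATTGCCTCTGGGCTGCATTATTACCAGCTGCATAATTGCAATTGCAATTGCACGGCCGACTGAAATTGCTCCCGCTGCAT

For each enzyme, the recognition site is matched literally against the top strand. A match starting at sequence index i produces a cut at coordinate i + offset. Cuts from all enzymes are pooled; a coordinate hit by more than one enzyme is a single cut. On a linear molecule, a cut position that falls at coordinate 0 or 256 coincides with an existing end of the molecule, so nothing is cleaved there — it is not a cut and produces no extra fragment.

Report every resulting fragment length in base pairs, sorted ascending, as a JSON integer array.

Site scan:
  TgoII (AATTGC, off=3): starts [43, 104, 111, 134, 142, 151, 175, 209, 215, 221, 239] → cuts [46, 107, 114, 137, 145, 154, 178, 212, 218, 224, 242]
  CdoIII (GCTGCAT, off=2): starts [11, 30, 50, 57, 67, 80, 92, 125, 157, 165, 187, 202, 249] → cuts [13, 32, 52, 59, 69, 82, 94, 127, 159, 167, 189, 204, 251]

Pooled cuts: [13, 32, 46, 52, 59, 69, 82, 94, 107, 114, 127, 137, 145, 154, 159, 167, 178, 189, 204, 212, 218, 224, 242, 251]

Fragments:
  [0,13): 13 bp
  [13,32): 19 bp
  [32,46): 14 bp
  [46,52): 6 bp
  [52,59): 7 bp
  [59,69): 10 bp
  [69,82): 13 bp
  [82,94): 12 bp
  [94,107): 13 bp
  [107,114): 7 bp
  [114,127): 13 bp
  [127,137): 10 bp
  [137,145): 8 bp
  [145,154): 9 bp
  [154,159): 5 bp
  [159,167): 8 bp
  [167,178): 11 bp
  [178,189): 11 bp
  [189,204): 15 bp
  [204,212): 8 bp
  [212,218): 6 bp
  [218,224): 6 bp
  [224,242): 18 bp
  [242,251): 9 bp
  [251,256): 5 bp

[5,5,6,6,6,7,7,8,8,8,9,9,10,10,11,11,12,13,13,13,13,14,15,18,19]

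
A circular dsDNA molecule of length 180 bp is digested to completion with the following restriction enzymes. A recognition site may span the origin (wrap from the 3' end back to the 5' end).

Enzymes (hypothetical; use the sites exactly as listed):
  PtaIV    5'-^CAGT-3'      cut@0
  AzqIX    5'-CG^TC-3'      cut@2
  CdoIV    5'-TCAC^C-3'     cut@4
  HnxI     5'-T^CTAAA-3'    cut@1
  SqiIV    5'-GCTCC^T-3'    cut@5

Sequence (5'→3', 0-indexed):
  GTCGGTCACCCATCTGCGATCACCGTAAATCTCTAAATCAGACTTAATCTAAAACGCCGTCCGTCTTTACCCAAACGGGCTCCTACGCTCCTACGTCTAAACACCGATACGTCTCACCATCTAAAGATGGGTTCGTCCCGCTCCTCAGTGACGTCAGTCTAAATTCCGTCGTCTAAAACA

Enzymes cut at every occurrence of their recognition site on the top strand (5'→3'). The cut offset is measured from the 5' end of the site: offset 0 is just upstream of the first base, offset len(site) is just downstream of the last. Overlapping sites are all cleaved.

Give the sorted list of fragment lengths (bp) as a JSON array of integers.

[1,1,1,1,3,3,4,4,4,6,6,8,8,9,9,10,11,11,14,15,15,16,20]

Site scan:
  PtaIV CAGT/0: at [145, 154, 178] ⇒ [145, 154, 178]
  AzqIX CGTC/2: at [57, 61, 93, 109, 133, 151, 166, 169] ⇒ [59, 63, 95, 111, 135, 153, 168, 171]
  CdoIV TCACC/4: at [5, 19, 113] ⇒ [9, 23, 117]
  HnxI TCTAAA/1: at [31, 47, 95, 119, 157, 171] ⇒ [32, 48, 96, 120, 158, 172]
  SqiIV GCTCCT/5: at [78, 86, 139] ⇒ [83, 91, 144]

All cut coordinates (distinct, sorted): [9, 23, 32, 48, 59, 63, 83, 91, 95, 96, 111, 117, 120, 135, 144, 145, 153, 154, 158, 168, 171, 172, 178]

Fragments:
  9→23: 14 bp
  23→32: 9 bp
  32→48: 16 bp
  48→59: 11 bp
  59→63: 4 bp
  63→83: 20 bp
  83→91: 8 bp
  91→95: 4 bp
  95→96: 1 bp
  96→111: 15 bp
  111→117: 6 bp
  117→120: 3 bp
  120→135: 15 bp
  135→144: 9 bp
  144→145: 1 bp
  145→153: 8 bp
  153→154: 1 bp
  154→158: 4 bp
  158→168: 10 bp
  168→171: 3 bp
  171→172: 1 bp
  172→178: 6 bp
  178→9 (wrap): 180-178+9 = 11 bp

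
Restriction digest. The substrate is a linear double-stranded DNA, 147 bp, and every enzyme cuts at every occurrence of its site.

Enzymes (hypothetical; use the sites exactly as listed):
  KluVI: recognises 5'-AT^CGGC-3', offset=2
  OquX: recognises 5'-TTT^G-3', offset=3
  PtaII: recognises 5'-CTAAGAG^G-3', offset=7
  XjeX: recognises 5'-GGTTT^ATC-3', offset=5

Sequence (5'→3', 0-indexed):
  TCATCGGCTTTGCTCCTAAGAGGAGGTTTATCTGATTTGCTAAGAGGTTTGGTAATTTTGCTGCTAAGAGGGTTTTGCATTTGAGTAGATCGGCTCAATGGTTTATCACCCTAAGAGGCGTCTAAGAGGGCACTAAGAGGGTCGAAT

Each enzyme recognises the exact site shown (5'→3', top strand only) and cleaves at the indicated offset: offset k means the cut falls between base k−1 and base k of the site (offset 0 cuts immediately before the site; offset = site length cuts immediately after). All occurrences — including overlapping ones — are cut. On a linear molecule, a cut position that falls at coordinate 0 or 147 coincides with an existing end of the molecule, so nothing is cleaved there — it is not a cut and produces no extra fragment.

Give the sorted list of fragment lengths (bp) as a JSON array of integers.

[4,4,6,6,7,7,8,8,8,9,9,11,11,11,11,13,14]

Site scan:
  KluVI (ATCGGC, off=2): starts [2, 88] → cuts [4, 90]
  OquX (TTTG, off=3): starts [8, 35, 47, 56, 73, 79] → cuts [11, 38, 50, 59, 76, 82]
  PtaII (CTAAGAGG, off=7): starts [15, 39, 63, 110, 121, 132] → cuts [22, 46, 70, 117, 128, 139]
  XjeX (GGTTTATC, off=5): starts [24, 99] → cuts [29, 104]

Pooled cuts: [4, 11, 22, 29, 38, 46, 50, 59, 70, 76, 82, 90, 104, 117, 128, 139]

Fragments:
  [0,4): 4 bp
  [4,11): 7 bp
  [11,22): 11 bp
  [22,29): 7 bp
  [29,38): 9 bp
  [38,46): 8 bp
  [46,50): 4 bp
  [50,59): 9 bp
  [59,70): 11 bp
  [70,76): 6 bp
  [76,82): 6 bp
  [82,90): 8 bp
  [90,104): 14 bp
  [104,117): 13 bp
  [117,128): 11 bp
  [128,139): 11 bp
  [139,147): 8 bp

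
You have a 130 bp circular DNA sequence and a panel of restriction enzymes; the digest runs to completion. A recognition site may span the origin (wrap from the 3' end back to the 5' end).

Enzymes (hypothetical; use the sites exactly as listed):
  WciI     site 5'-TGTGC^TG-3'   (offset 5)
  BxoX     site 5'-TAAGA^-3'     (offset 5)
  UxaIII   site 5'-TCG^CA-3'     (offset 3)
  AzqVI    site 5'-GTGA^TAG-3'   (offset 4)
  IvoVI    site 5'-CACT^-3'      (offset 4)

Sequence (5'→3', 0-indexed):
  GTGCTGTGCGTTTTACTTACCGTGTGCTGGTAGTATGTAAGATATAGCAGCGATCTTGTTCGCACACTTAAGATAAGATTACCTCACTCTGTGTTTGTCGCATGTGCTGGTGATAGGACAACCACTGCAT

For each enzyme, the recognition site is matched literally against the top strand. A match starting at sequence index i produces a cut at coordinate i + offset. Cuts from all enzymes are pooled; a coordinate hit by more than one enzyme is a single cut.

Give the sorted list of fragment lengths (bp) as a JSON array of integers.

[5,5,6,6,7,8,10,12,13,15,20,23]

Site scan:
  WciI (TGTGCTG, off=5): starts [22, 102, 129] → cuts [4, 27, 107]
  BxoX (TAAGA, off=5): starts [37, 68, 73] → cuts [42, 73, 78]
  UxaIII (TCGCA, off=3): starts [59, 97] → cuts [62, 100]
  AzqVI (GTGATAG, off=4): starts [109] → cuts [113]
  IvoVI (CACT, off=4): starts [64, 84, 122] → cuts [68, 88, 126]

All cut coordinates (distinct, sorted): [4, 27, 42, 62, 68, 73, 78, 88, 100, 107, 113, 126]

Fragments:
  4→27: 23 bp
  27→42: 15 bp
  42→62: 20 bp
  62→68: 6 bp
  68→73: 5 bp
  73→78: 5 bp
  78→88: 10 bp
  88→100: 12 bp
  100→107: 7 bp
  107→113: 6 bp
  113→126: 13 bp
  126→4 (wrap): 130-126+4 = 8 bp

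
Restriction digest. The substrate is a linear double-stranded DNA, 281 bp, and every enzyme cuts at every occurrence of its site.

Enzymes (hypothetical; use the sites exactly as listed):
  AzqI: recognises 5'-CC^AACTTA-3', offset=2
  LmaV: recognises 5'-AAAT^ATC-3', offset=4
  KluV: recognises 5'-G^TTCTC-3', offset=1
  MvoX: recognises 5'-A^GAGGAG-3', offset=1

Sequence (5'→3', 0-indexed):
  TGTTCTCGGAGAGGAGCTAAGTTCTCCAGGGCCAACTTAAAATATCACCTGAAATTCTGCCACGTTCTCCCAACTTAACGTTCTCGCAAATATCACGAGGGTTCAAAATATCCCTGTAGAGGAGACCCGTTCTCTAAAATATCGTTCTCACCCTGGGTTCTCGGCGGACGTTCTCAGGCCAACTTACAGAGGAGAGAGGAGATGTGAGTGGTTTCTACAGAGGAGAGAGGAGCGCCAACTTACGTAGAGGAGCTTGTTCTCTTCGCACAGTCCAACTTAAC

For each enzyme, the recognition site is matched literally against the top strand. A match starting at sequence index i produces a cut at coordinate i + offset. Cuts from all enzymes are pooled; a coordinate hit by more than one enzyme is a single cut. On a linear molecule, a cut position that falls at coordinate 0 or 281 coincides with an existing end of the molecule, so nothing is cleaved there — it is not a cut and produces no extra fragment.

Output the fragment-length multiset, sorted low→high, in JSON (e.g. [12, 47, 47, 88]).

[2,4,7,7,7,8,8,8,9,9,10,10,10,10,10,11,11,11,11,12,13,13,17,18,21,24]

Scan for sites:
  AzqI (CCAACTTA, off=2): starts [31, 69, 178, 234, 271] → cuts [33, 71, 180, 236, 273]
  LmaV (AAATATC, off=4): starts [39, 87, 105, 136] → cuts [43, 91, 109, 140]
  KluV (GTTCTC, off=1): starts [1, 20, 63, 79, 128, 143, 156, 169, 255] → cuts [2, 21, 64, 80, 129, 144, 157, 170, 256]
  MvoX (AGAGGAG, off=1): starts [9, 117, 187, 194, 218, 225, 245] → cuts [10, 118, 188, 195, 219, 226, 246]

All cut coordinates (distinct, sorted): [2, 10, 21, 33, 43, 64, 71, 80, 91, 109, 118, 129, 140, 144, 157, 170, 180, 188, 195, 219, 226, 236, 246, 256, 273]

Fragment lengths:
  [0,2): 2 bp
  [2,10): 8 bp
  [10,21): 11 bp
  [21,33): 12 bp
  [33,43): 10 bp
  [43,64): 21 bp
  [64,71): 7 bp
  [71,80): 9 bp
  [80,91): 11 bp
  [91,109): 18 bp
  [109,118): 9 bp
  [118,129): 11 bp
  [129,140): 11 bp
  [140,144): 4 bp
  [144,157): 13 bp
  [157,170): 13 bp
  [170,180): 10 bp
  [180,188): 8 bp
  [188,195): 7 bp
  [195,219): 24 bp
  [219,226): 7 bp
  [226,236): 10 bp
  [236,246): 10 bp
  [246,256): 10 bp
  [256,273): 17 bp
  [273,281): 8 bp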